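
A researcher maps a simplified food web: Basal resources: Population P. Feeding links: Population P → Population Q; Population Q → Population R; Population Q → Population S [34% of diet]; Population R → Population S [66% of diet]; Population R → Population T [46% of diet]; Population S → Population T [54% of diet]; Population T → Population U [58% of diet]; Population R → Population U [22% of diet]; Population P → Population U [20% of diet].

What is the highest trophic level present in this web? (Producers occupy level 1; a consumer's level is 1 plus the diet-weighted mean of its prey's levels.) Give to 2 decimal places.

Population Q: 1 + 1 = 2
Population R: 1 + 2 = 3
Population S: 1 + (0.34×2 + 0.66×3) = 3.66
Population T: 1 + (0.46×3 + 0.54×3.66) = 4.3564
Population U: 1 + (0.58×4.3564 + 0.22×3 + 0.2×1) = 4.386712

4.39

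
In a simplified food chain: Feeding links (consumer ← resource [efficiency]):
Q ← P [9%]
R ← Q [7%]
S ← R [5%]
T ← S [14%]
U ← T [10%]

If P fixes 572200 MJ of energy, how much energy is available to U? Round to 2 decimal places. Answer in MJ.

2.52 MJ

Q: 572200 × 0.09 = 51498 MJ
R: 51498 × 0.07 = 3604.86 MJ
S: 3604.86 × 0.05 = 180.243 MJ
T: 180.243 × 0.14 = 25.23402 MJ
U: 25.23402 × 0.1 = 2.523402 MJ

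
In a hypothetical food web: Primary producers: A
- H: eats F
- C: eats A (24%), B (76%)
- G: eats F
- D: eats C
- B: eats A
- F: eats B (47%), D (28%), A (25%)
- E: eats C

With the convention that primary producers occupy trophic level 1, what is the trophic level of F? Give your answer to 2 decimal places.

B: 1 + 1 = 2
C: 1 + (0.24×1 + 0.76×2) = 2.76
D: 1 + 2.76 = 3.76
E: 1 + 2.76 = 3.76
F: 1 + (0.47×2 + 0.28×3.76 + 0.25×1) = 3.2428
G: 1 + 3.2428 = 4.2428
H: 1 + 3.2428 = 4.2428

3.24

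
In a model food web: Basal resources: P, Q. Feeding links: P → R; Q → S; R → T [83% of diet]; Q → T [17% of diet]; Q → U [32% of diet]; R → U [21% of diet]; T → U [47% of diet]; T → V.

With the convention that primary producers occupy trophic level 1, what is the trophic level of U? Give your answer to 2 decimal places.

R: 1 + 1 = 2
S: 1 + 1 = 2
T: 1 + (0.83×2 + 0.17×1) = 2.83
U: 1 + (0.32×1 + 0.21×2 + 0.47×2.83) = 3.0701
V: 1 + 2.83 = 3.83

3.07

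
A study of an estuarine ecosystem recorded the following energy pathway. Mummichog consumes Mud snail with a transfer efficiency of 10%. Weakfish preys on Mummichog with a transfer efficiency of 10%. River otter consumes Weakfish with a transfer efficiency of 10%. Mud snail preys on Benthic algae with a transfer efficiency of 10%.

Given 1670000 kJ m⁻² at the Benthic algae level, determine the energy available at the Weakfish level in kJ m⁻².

Mud snail: 1670000 × 0.1 = 167000 kJ m⁻²
Mummichog: 167000 × 0.1 = 16700 kJ m⁻²
Weakfish: 16700 × 0.1 = 1670 kJ m⁻²

1670 kJ m⁻²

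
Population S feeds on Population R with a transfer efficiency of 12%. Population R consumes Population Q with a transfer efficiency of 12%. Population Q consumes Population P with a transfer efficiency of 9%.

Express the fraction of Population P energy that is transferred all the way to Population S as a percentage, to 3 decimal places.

Product of link efficiencies: 0.09 × 0.12 × 0.12 = 0.001296
As a percentage: 0.001296 × 100 = 0.130%

0.130%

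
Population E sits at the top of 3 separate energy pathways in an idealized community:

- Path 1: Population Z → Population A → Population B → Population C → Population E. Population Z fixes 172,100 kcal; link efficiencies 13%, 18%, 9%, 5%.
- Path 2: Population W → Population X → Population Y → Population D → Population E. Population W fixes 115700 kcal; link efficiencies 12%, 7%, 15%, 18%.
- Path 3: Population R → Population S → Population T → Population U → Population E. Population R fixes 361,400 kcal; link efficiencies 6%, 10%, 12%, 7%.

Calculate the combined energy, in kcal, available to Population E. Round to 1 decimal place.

62.6 kcal

Path 1: 172100 × 0.13 × 0.18 × 0.09 × 0.05 = 18.12213 kcal
Path 2: 115700 × 0.12 × 0.07 × 0.15 × 0.18 = 26.24076 kcal
Path 3: 361400 × 0.06 × 0.1 × 0.12 × 0.07 = 18.21456 kcal
Total at Population E: 18.12213 + 26.24076 + 18.21456 = 62.57745 kcal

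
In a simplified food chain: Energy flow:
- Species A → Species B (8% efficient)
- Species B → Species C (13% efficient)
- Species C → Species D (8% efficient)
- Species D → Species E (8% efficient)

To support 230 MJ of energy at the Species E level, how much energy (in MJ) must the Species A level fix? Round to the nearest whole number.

3455529 MJ

Cumulative transfer efficiency: 0.08 × 0.13 × 0.08 × 0.08 = 0.00006656
Species A energy = 230 / 0.00006656 = 3455529 MJ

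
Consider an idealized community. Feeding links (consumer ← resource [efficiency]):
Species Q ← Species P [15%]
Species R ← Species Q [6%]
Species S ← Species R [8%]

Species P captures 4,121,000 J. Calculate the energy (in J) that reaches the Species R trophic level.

Species Q: 4121000 × 0.15 = 618150 J
Species R: 618150 × 0.06 = 37089 J

37089 J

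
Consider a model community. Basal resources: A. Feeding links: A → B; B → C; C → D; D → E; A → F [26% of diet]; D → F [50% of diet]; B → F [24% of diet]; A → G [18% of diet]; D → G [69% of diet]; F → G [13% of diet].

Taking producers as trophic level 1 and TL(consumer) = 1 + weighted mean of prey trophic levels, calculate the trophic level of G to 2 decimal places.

4.43

B: 1 + 1 = 2
C: 1 + 2 = 3
D: 1 + 3 = 4
E: 1 + 4 = 5
F: 1 + (0.26×1 + 0.5×4 + 0.24×2) = 3.74
G: 1 + (0.18×1 + 0.69×4 + 0.13×3.74) = 4.4262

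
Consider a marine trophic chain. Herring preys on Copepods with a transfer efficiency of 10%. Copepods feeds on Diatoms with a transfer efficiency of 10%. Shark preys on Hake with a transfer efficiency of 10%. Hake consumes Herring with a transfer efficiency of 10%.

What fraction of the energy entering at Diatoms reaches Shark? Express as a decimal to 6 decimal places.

Product of link efficiencies: 0.1 × 0.1 × 0.1 × 0.1 = 0.0001

0.000100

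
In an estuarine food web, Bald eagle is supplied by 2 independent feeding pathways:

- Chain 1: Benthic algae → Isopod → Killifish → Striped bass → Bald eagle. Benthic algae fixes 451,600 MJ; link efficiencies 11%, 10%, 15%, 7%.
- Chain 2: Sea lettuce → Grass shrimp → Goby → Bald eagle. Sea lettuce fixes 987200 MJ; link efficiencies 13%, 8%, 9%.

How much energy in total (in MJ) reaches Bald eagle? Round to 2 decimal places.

Chain 1: 451600 × 0.11 × 0.1 × 0.15 × 0.07 = 52.1598 MJ
Chain 2: 987200 × 0.13 × 0.08 × 0.09 = 924.0192 MJ
Total at Bald eagle: 52.1598 + 924.0192 = 976.179 MJ

976.18 MJ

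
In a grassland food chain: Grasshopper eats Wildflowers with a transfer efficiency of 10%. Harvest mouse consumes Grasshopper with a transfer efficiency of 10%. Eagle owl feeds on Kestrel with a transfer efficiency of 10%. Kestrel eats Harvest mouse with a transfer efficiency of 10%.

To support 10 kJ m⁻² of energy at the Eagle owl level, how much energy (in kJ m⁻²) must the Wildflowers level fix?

100000 kJ m⁻²

Cumulative transfer efficiency: 0.1 × 0.1 × 0.1 × 0.1 = 0.0001
Wildflowers energy = 10 / 0.0001 = 100000 kJ m⁻²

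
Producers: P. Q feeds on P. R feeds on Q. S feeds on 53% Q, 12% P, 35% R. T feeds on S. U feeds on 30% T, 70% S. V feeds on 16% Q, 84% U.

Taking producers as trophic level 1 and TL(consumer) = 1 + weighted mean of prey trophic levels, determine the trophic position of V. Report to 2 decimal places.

5.13

Q: 1 + 1 = 2
R: 1 + 2 = 3
S: 1 + (0.53×2 + 0.12×1 + 0.35×3) = 3.23
T: 1 + 3.23 = 4.23
U: 1 + (0.3×4.23 + 0.7×3.23) = 4.53
V: 1 + (0.16×2 + 0.84×4.53) = 5.1252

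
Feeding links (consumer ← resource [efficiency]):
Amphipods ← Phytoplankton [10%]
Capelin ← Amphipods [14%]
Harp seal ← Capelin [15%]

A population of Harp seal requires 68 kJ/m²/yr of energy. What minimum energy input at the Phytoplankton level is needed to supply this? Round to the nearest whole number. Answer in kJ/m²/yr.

32381 kJ/m²/yr

Cumulative transfer efficiency: 0.1 × 0.14 × 0.15 = 0.0021
Phytoplankton energy = 68 / 0.0021 = 32381 kJ/m²/yr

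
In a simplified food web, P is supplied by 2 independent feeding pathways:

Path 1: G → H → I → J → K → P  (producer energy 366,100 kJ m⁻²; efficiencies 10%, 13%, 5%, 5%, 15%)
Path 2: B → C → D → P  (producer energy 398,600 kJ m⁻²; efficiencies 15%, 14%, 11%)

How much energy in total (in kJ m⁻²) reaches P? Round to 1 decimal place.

Path 1: 366100 × 0.1 × 0.13 × 0.05 × 0.05 × 0.15 = 1.7847375 kJ m⁻²
Path 2: 398600 × 0.15 × 0.14 × 0.11 = 920.766 kJ m⁻²
Total at P: 1.7847375 + 920.766 = 922.5507375 kJ m⁻²

922.6 kJ m⁻²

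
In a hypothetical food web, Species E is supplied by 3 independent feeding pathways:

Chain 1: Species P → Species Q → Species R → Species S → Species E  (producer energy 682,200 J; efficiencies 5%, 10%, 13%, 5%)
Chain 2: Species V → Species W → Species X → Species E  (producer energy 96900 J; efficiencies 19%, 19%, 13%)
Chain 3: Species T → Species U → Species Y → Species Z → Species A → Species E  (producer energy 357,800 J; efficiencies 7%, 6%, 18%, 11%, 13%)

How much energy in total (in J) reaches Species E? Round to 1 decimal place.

Chain 1: 682200 × 0.05 × 0.1 × 0.13 × 0.05 = 22.1715 J
Chain 2: 96900 × 0.19 × 0.19 × 0.13 = 454.7517 J
Chain 3: 357800 × 0.07 × 0.06 × 0.18 × 0.11 × 0.13 = 3.86810424 J
Total at Species E: 22.1715 + 454.7517 + 3.86810424 = 480.79130424 J

480.8 J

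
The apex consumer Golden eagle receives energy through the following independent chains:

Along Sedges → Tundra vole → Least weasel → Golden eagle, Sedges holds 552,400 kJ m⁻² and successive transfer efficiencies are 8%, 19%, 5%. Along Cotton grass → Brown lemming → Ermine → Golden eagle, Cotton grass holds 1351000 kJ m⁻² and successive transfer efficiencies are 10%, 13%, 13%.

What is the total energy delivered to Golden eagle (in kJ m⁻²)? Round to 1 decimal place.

Via Sedges: 552400 × 0.08 × 0.19 × 0.05 = 419.824 kJ m⁻²
Via Cotton grass: 1351000 × 0.1 × 0.13 × 0.13 = 2283.19 kJ m⁻²
Total at Golden eagle: 419.824 + 2283.19 = 2703.014 kJ m⁻²

2703.0 kJ m⁻²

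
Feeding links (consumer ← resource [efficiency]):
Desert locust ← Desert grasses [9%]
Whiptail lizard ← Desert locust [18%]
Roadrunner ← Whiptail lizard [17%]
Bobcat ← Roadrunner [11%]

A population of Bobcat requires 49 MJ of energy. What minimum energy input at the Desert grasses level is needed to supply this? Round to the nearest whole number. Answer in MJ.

161748 MJ

Cumulative transfer efficiency: 0.09 × 0.18 × 0.17 × 0.11 = 0.00030294
Desert grasses energy = 49 / 0.00030294 = 161748 MJ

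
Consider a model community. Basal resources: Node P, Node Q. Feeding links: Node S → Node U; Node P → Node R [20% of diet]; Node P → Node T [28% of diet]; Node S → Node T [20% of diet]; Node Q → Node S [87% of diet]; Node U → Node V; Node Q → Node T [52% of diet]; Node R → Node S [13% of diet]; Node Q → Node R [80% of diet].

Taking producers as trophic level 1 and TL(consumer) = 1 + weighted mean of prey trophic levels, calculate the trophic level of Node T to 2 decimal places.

Node R: 1 + (0.8×1 + 0.2×1) = 2
Node S: 1 + (0.87×1 + 0.13×2) = 2.13
Node T: 1 + (0.2×2.13 + 0.28×1 + 0.52×1) = 2.226
Node U: 1 + 2.13 = 3.13
Node V: 1 + 3.13 = 4.13

2.23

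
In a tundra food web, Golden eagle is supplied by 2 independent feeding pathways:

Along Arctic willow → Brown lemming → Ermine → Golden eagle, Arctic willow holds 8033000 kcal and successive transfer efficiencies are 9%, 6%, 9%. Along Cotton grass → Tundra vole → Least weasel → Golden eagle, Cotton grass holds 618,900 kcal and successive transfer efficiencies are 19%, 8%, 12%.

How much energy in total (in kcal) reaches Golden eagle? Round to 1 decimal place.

5032.9 kcal

Via Arctic willow: 8033000 × 0.09 × 0.06 × 0.09 = 3904.038 kcal
Via Cotton grass: 618900 × 0.19 × 0.08 × 0.12 = 1128.8736 kcal
Total at Golden eagle: 3904.038 + 1128.8736 = 5032.9116 kcal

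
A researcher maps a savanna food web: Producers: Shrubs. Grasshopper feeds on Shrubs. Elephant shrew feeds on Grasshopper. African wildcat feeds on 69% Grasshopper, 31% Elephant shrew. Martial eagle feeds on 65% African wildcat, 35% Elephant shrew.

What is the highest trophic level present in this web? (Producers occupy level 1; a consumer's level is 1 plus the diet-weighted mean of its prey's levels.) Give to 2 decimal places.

Grasshopper: 1 + 1 = 2
Elephant shrew: 1 + 2 = 3
African wildcat: 1 + (0.69×2 + 0.31×3) = 3.31
Martial eagle: 1 + (0.65×3.31 + 0.35×3) = 4.2015

4.20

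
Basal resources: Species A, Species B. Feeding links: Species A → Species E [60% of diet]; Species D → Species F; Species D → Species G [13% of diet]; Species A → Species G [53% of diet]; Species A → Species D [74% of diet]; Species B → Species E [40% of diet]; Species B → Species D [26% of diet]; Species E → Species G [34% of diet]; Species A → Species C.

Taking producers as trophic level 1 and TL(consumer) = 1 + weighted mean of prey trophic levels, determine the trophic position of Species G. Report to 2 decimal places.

Species C: 1 + 1 = 2
Species D: 1 + (0.26×1 + 0.74×1) = 2
Species E: 1 + (0.4×1 + 0.6×1) = 2
Species F: 1 + 2 = 3
Species G: 1 + (0.34×2 + 0.53×1 + 0.13×2) = 2.47

2.47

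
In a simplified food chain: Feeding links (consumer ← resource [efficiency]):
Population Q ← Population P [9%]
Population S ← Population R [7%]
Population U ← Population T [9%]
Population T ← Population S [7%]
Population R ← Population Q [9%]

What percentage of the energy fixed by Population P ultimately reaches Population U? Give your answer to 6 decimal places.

Product of link efficiencies: 0.09 × 0.09 × 0.07 × 0.07 × 0.09 = 0.0000035721
As a percentage: 0.0000035721 × 100 = 0.000357%

0.000357%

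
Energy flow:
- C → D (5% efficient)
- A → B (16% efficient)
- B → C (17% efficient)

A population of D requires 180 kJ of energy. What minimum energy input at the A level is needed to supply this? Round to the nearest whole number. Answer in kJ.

132353 kJ

Cumulative transfer efficiency: 0.16 × 0.17 × 0.05 = 0.00136
A energy = 180 / 0.00136 = 132353 kJ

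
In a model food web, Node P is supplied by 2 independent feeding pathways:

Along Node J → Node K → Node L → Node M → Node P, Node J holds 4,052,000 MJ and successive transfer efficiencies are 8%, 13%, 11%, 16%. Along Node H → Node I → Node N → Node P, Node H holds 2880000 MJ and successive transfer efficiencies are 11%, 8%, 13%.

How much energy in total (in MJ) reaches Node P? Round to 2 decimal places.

Via Node J: 4052000 × 0.08 × 0.13 × 0.11 × 0.16 = 741.67808 MJ
Via Node H: 2880000 × 0.11 × 0.08 × 0.13 = 3294.72 MJ
Total at Node P: 741.67808 + 3294.72 = 4036.39808 MJ

4036.40 MJ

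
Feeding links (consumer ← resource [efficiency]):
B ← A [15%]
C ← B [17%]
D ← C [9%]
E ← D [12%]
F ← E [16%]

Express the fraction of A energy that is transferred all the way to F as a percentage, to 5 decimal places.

0.00441%

Product of link efficiencies: 0.15 × 0.17 × 0.09 × 0.12 × 0.16 = 0.000044064
As a percentage: 0.000044064 × 100 = 0.00441%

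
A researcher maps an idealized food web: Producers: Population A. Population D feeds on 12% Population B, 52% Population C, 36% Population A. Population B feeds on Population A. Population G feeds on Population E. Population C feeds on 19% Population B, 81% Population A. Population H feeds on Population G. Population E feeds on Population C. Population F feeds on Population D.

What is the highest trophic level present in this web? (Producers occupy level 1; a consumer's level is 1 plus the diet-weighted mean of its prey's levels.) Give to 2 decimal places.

5.19

Population B: 1 + 1 = 2
Population C: 1 + (0.19×2 + 0.81×1) = 2.19
Population D: 1 + (0.12×2 + 0.52×2.19 + 0.36×1) = 2.7388
Population E: 1 + 2.19 = 3.19
Population F: 1 + 2.7388 = 3.7388
Population G: 1 + 3.19 = 4.19
Population H: 1 + 4.19 = 5.19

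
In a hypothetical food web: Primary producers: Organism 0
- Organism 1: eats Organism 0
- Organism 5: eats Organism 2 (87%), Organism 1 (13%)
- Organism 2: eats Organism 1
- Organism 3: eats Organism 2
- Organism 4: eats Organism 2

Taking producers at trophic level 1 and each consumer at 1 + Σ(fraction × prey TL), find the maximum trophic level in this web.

Organism 1: 1 + 1 = 2
Organism 2: 1 + 2 = 3
Organism 3: 1 + 3 = 4
Organism 4: 1 + 3 = 4
Organism 5: 1 + (0.87×3 + 0.13×2) = 3.87

4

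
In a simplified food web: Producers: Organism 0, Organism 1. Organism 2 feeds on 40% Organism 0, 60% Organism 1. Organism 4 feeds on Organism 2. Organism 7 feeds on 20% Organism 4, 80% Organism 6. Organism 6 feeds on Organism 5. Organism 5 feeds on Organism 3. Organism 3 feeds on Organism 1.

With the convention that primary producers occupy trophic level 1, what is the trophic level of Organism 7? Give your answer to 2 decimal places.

Organism 2: 1 + (0.4×1 + 0.6×1) = 2
Organism 3: 1 + 1 = 2
Organism 4: 1 + 2 = 3
Organism 5: 1 + 2 = 3
Organism 6: 1 + 3 = 4
Organism 7: 1 + (0.2×3 + 0.8×4) = 4.8

4.80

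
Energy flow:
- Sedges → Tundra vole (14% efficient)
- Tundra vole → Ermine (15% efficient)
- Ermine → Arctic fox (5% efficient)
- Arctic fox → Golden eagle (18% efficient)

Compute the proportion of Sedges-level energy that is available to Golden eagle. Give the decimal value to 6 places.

Product of link efficiencies: 0.14 × 0.15 × 0.05 × 0.18 = 0.000189

0.000189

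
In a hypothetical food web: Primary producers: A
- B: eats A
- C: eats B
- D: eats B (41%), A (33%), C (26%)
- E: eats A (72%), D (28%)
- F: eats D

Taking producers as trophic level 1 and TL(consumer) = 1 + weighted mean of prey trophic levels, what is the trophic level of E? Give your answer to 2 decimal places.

2.54

B: 1 + 1 = 2
C: 1 + 2 = 3
D: 1 + (0.41×2 + 0.33×1 + 0.26×3) = 2.93
E: 1 + (0.72×1 + 0.28×2.93) = 2.5404
F: 1 + 2.93 = 3.93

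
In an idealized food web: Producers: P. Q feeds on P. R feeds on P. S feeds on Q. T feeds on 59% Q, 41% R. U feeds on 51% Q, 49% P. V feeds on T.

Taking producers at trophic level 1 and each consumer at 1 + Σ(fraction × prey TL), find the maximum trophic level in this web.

4

Q: 1 + 1 = 2
R: 1 + 1 = 2
S: 1 + 2 = 3
T: 1 + (0.59×2 + 0.41×2) = 3
U: 1 + (0.51×2 + 0.49×1) = 2.51
V: 1 + 3 = 4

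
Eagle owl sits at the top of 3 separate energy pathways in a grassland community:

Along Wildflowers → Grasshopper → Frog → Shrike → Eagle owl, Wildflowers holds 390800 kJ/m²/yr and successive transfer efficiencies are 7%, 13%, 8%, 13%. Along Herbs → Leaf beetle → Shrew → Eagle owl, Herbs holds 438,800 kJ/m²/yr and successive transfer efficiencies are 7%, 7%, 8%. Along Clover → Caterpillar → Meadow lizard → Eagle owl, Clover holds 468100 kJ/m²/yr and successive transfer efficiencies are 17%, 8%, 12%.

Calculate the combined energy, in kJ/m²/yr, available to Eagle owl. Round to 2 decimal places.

972.93 kJ/m²/yr

Via Wildflowers: 390800 × 0.07 × 0.13 × 0.08 × 0.13 = 36.985312 kJ/m²/yr
Via Herbs: 438800 × 0.07 × 0.07 × 0.08 = 172.0096 kJ/m²/yr
Via Clover: 468100 × 0.17 × 0.08 × 0.12 = 763.9392 kJ/m²/yr
Total at Eagle owl: 36.985312 + 172.0096 + 763.9392 = 972.934112 kJ/m²/yr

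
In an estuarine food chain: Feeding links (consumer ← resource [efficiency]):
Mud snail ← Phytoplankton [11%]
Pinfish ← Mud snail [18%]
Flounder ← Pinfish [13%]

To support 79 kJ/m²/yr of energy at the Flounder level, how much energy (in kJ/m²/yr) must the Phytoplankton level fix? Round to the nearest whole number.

30692 kJ/m²/yr

Cumulative transfer efficiency: 0.11 × 0.18 × 0.13 = 0.002574
Phytoplankton energy = 79 / 0.002574 = 30692 kJ/m²/yr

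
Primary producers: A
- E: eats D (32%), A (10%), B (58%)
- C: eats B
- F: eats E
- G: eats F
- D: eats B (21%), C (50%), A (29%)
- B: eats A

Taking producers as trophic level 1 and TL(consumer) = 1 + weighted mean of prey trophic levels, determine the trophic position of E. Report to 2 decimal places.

B: 1 + 1 = 2
C: 1 + 2 = 3
D: 1 + (0.21×2 + 0.5×3 + 0.29×1) = 3.21
E: 1 + (0.32×3.21 + 0.1×1 + 0.58×2) = 3.2872
F: 1 + 3.2872 = 4.2872
G: 1 + 4.2872 = 5.2872

3.29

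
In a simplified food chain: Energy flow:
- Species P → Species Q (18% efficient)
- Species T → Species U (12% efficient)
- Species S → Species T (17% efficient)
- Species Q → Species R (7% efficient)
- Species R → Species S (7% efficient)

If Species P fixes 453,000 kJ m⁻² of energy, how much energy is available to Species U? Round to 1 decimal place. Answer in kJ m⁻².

Species Q: 453000 × 0.18 = 81540 kJ m⁻²
Species R: 81540 × 0.07 = 5707.8 kJ m⁻²
Species S: 5707.8 × 0.07 = 399.546 kJ m⁻²
Species T: 399.546 × 0.17 = 67.92282 kJ m⁻²
Species U: 67.92282 × 0.12 = 8.1507384 kJ m⁻²

8.2 kJ m⁻²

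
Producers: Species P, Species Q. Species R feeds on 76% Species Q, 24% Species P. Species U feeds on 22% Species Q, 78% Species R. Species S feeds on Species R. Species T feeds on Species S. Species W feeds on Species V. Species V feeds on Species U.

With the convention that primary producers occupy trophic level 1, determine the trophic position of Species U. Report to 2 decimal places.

Species R: 1 + (0.76×1 + 0.24×1) = 2
Species S: 1 + 2 = 3
Species T: 1 + 3 = 4
Species U: 1 + (0.22×1 + 0.78×2) = 2.78
Species V: 1 + 2.78 = 3.78
Species W: 1 + 3.78 = 4.78

2.78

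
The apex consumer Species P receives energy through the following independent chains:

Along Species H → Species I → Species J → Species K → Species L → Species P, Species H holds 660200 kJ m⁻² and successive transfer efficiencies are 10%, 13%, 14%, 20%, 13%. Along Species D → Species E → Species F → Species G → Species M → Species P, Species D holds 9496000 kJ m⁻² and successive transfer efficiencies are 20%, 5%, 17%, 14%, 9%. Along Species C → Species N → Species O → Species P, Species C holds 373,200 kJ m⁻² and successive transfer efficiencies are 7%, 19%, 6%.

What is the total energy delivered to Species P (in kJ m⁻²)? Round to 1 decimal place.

Via Species H: 660200 × 0.1 × 0.13 × 0.14 × 0.2 × 0.13 = 31.240664 kJ m⁻²
Via Species D: 9496000 × 0.2 × 0.05 × 0.17 × 0.14 × 0.09 = 203.40432 kJ m⁻²
Via Species C: 373200 × 0.07 × 0.19 × 0.06 = 297.8136 kJ m⁻²
Total at Species P: 31.240664 + 203.40432 + 297.8136 = 532.458584 kJ m⁻²

532.5 kJ m⁻²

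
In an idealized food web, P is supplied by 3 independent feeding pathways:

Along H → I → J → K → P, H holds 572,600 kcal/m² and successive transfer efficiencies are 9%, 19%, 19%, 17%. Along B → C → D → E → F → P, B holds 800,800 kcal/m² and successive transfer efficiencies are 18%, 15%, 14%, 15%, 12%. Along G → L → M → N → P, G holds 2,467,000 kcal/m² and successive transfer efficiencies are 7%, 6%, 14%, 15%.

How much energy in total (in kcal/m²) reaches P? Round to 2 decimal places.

588.34 kcal/m²

Via H: 572600 × 0.09 × 0.19 × 0.19 × 0.17 = 316.264158 kcal/m²
Via B: 800800 × 0.18 × 0.15 × 0.14 × 0.15 × 0.12 = 54.486432 kcal/m²
Via G: 2467000 × 0.07 × 0.06 × 0.14 × 0.15 = 217.5894 kcal/m²
Total at P: 316.264158 + 54.486432 + 217.5894 = 588.33999 kcal/m²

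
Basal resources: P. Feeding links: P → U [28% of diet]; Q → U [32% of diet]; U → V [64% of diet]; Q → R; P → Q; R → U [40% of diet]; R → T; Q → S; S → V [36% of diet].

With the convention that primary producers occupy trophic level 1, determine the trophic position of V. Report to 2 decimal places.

Q: 1 + 1 = 2
R: 1 + 2 = 3
S: 1 + 2 = 3
T: 1 + 3 = 4
U: 1 + (0.32×2 + 0.28×1 + 0.4×3) = 3.12
V: 1 + (0.64×3.12 + 0.36×3) = 4.0768

4.08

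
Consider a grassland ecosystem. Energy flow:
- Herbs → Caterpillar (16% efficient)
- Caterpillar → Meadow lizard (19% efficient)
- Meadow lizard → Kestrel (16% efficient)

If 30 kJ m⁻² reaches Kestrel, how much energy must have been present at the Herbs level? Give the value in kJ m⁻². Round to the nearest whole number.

Cumulative transfer efficiency: 0.16 × 0.19 × 0.16 = 0.004864
Herbs energy = 30 / 0.004864 = 6168 kJ m⁻²

6168 kJ m⁻²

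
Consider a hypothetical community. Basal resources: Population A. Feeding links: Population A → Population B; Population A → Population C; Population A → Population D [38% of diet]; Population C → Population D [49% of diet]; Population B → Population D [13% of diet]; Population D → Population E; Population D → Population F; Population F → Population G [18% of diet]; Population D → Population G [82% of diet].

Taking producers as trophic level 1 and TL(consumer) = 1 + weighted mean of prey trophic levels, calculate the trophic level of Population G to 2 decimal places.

Population B: 1 + 1 = 2
Population C: 1 + 1 = 2
Population D: 1 + (0.38×1 + 0.49×2 + 0.13×2) = 2.62
Population E: 1 + 2.62 = 3.62
Population F: 1 + 2.62 = 3.62
Population G: 1 + (0.18×3.62 + 0.82×2.62) = 3.8

3.80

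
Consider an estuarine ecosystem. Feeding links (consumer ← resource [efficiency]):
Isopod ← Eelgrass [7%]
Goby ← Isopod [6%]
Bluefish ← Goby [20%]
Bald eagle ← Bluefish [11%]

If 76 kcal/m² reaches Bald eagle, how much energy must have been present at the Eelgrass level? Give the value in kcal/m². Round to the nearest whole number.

Cumulative transfer efficiency: 0.07 × 0.06 × 0.2 × 0.11 = 0.0000924
Eelgrass energy = 76 / 0.0000924 = 822511 kcal/m²

822511 kcal/m²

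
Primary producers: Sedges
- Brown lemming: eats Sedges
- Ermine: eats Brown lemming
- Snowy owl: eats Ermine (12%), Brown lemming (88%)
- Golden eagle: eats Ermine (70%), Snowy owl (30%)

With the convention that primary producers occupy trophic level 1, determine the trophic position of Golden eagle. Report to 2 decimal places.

Brown lemming: 1 + 1 = 2
Ermine: 1 + 2 = 3
Snowy owl: 1 + (0.12×3 + 0.88×2) = 3.12
Golden eagle: 1 + (0.7×3 + 0.3×3.12) = 4.036

4.04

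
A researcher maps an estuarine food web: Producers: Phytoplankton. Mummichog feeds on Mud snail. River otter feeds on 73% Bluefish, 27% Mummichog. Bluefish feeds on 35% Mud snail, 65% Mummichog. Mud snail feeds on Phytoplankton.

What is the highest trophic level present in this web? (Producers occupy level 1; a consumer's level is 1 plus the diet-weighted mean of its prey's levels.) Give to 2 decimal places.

Mud snail: 1 + 1 = 2
Mummichog: 1 + 2 = 3
Bluefish: 1 + (0.35×2 + 0.65×3) = 3.65
River otter: 1 + (0.73×3.65 + 0.27×3) = 4.4745

4.47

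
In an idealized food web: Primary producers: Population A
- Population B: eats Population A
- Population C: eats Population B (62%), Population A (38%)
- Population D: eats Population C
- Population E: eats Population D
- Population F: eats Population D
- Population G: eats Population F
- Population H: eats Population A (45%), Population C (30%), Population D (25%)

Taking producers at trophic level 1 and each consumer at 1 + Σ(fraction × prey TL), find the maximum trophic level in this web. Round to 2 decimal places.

5.62

Population B: 1 + 1 = 2
Population C: 1 + (0.62×2 + 0.38×1) = 2.62
Population D: 1 + 2.62 = 3.62
Population E: 1 + 3.62 = 4.62
Population F: 1 + 3.62 = 4.62
Population G: 1 + 4.62 = 5.62
Population H: 1 + (0.45×1 + 0.3×2.62 + 0.25×3.62) = 3.141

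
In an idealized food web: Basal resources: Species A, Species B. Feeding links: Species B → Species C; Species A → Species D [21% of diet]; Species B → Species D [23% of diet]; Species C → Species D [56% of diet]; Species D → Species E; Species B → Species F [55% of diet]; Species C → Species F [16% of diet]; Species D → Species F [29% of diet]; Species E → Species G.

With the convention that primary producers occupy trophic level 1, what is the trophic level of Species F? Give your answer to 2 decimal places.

Species C: 1 + 1 = 2
Species D: 1 + (0.21×1 + 0.23×1 + 0.56×2) = 2.56
Species E: 1 + 2.56 = 3.56
Species F: 1 + (0.55×1 + 0.16×2 + 0.29×2.56) = 2.6124
Species G: 1 + 3.56 = 4.56

2.61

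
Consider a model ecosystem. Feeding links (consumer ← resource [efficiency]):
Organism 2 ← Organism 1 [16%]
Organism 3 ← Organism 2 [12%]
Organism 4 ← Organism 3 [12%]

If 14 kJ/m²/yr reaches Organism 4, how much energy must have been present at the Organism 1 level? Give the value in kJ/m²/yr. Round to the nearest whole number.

6076 kJ/m²/yr

Cumulative transfer efficiency: 0.16 × 0.12 × 0.12 = 0.002304
Organism 1 energy = 14 / 0.002304 = 6076 kJ/m²/yr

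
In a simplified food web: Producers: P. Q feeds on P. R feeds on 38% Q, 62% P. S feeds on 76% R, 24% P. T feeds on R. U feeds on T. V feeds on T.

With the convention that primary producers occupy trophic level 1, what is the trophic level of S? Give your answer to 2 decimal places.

Q: 1 + 1 = 2
R: 1 + (0.38×2 + 0.62×1) = 2.38
S: 1 + (0.76×2.38 + 0.24×1) = 3.0488
T: 1 + 2.38 = 3.38
U: 1 + 3.38 = 4.38
V: 1 + 3.38 = 4.38

3.05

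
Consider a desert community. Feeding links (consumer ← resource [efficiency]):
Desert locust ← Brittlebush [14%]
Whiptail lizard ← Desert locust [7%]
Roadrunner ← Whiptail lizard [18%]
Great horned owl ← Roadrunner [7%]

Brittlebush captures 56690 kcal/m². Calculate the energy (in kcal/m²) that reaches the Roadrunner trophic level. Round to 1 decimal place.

Desert locust: 56690 × 0.14 = 7936.6 kcal/m²
Whiptail lizard: 7936.6 × 0.07 = 555.562 kcal/m²
Roadrunner: 555.562 × 0.18 = 100.00116 kcal/m²

100.0 kcal/m²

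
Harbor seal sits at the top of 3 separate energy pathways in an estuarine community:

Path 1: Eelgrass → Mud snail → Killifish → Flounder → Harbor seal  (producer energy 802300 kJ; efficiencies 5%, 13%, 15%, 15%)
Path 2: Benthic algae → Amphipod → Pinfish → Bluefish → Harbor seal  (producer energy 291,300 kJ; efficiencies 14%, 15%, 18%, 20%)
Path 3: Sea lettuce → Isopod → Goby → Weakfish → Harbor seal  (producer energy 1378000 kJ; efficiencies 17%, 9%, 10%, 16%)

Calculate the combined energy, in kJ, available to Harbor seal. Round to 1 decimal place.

Path 1: 802300 × 0.05 × 0.13 × 0.15 × 0.15 = 117.336375 kJ
Path 2: 291300 × 0.14 × 0.15 × 0.18 × 0.2 = 220.2228 kJ
Path 3: 1378000 × 0.17 × 0.09 × 0.1 × 0.16 = 337.3344 kJ
Total at Harbor seal: 117.336375 + 220.2228 + 337.3344 = 674.893575 kJ

674.9 kJ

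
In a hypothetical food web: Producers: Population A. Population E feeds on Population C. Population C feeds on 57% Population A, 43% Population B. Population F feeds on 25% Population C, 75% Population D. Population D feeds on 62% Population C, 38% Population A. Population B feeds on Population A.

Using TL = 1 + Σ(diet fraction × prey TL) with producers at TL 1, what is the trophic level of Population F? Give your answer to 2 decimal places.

Population B: 1 + 1 = 2
Population C: 1 + (0.57×1 + 0.43×2) = 2.43
Population D: 1 + (0.62×2.43 + 0.38×1) = 2.8866
Population E: 1 + 2.43 = 3.43
Population F: 1 + (0.25×2.43 + 0.75×2.8866) = 3.77245

3.77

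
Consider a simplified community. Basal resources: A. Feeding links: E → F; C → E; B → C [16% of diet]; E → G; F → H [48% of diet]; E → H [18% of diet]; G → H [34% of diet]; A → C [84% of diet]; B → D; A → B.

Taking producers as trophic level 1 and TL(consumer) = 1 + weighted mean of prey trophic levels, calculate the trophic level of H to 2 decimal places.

4.98

B: 1 + 1 = 2
C: 1 + (0.16×2 + 0.84×1) = 2.16
D: 1 + 2 = 3
E: 1 + 2.16 = 3.16
F: 1 + 3.16 = 4.16
G: 1 + 3.16 = 4.16
H: 1 + (0.34×4.16 + 0.48×4.16 + 0.18×3.16) = 4.98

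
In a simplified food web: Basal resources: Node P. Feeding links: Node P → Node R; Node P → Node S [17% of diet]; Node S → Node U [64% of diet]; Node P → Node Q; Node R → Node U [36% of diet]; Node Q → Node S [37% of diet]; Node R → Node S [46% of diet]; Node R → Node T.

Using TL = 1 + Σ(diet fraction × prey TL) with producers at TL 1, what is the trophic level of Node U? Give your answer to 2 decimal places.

Node Q: 1 + 1 = 2
Node R: 1 + 1 = 2
Node S: 1 + (0.46×2 + 0.37×2 + 0.17×1) = 2.83
Node T: 1 + 2 = 3
Node U: 1 + (0.64×2.83 + 0.36×2) = 3.5312

3.53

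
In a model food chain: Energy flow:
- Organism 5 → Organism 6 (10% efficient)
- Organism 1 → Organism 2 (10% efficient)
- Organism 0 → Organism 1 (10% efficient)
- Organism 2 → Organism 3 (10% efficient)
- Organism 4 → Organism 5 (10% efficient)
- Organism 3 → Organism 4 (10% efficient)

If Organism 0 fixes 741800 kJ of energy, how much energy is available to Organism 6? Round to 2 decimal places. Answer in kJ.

0.74 kJ

Organism 1: 741800 × 0.1 = 74180 kJ
Organism 2: 74180 × 0.1 = 7418 kJ
Organism 3: 7418 × 0.1 = 741.8 kJ
Organism 4: 741.8 × 0.1 = 74.18 kJ
Organism 5: 74.18 × 0.1 = 7.418 kJ
Organism 6: 7.418 × 0.1 = 0.7418 kJ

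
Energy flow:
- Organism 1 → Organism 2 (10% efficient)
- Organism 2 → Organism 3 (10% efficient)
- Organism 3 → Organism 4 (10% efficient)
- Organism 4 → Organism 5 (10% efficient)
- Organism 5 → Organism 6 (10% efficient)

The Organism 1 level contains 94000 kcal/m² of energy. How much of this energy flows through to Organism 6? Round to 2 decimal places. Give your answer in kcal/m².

Organism 2: 94000 × 0.1 = 9400 kcal/m²
Organism 3: 9400 × 0.1 = 940 kcal/m²
Organism 4: 940 × 0.1 = 94 kcal/m²
Organism 5: 94 × 0.1 = 9.4 kcal/m²
Organism 6: 9.4 × 0.1 = 0.94 kcal/m²

0.94 kcal/m²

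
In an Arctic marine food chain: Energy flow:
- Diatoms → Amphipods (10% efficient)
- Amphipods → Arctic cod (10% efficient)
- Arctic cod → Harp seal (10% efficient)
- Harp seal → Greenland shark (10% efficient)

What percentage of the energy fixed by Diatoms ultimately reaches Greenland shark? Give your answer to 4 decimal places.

Product of link efficiencies: 0.1 × 0.1 × 0.1 × 0.1 = 0.0001
As a percentage: 0.0001 × 100 = 0.0100%

0.0100%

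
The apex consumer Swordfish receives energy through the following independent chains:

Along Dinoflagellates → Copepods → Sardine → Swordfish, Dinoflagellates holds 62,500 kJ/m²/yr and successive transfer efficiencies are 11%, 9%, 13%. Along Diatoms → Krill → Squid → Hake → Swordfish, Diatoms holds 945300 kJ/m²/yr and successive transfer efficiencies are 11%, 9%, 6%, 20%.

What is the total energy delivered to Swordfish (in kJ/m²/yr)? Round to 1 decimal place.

192.7 kJ/m²/yr

Via Dinoflagellates: 62500 × 0.11 × 0.09 × 0.13 = 80.4375 kJ/m²/yr
Via Diatoms: 945300 × 0.11 × 0.09 × 0.06 × 0.2 = 112.30164 kJ/m²/yr
Total at Swordfish: 80.4375 + 112.30164 = 192.73914 kJ/m²/yr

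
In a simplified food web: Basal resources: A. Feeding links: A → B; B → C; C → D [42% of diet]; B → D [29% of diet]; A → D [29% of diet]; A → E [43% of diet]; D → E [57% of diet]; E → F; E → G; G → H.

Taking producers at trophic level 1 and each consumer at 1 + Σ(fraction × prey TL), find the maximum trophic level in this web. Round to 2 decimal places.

B: 1 + 1 = 2
C: 1 + 2 = 3
D: 1 + (0.42×3 + 0.29×2 + 0.29×1) = 3.13
E: 1 + (0.43×1 + 0.57×3.13) = 3.2141
F: 1 + 3.2141 = 4.2141
G: 1 + 3.2141 = 4.2141
H: 1 + 4.2141 = 5.2141

5.21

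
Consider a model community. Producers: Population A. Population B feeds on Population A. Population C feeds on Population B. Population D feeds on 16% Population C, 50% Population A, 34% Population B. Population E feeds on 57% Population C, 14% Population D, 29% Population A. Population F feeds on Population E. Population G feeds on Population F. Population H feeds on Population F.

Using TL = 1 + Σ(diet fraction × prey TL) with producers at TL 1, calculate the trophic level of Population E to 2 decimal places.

3.37

Population B: 1 + 1 = 2
Population C: 1 + 2 = 3
Population D: 1 + (0.16×3 + 0.5×1 + 0.34×2) = 2.66
Population E: 1 + (0.57×3 + 0.14×2.66 + 0.29×1) = 3.3724
Population F: 1 + 3.3724 = 4.3724
Population G: 1 + 4.3724 = 5.3724
Population H: 1 + 4.3724 = 5.3724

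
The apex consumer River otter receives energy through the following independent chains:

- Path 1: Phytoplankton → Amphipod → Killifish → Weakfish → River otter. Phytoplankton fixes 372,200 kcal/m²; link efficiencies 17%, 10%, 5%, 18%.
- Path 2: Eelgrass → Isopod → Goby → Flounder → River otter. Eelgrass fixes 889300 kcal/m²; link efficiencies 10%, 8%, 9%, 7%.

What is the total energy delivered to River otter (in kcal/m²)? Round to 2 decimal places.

101.77 kcal/m²

Path 1: 372200 × 0.17 × 0.1 × 0.05 × 0.18 = 56.9466 kcal/m²
Path 2: 889300 × 0.1 × 0.08 × 0.09 × 0.07 = 44.82072 kcal/m²
Total at River otter: 56.9466 + 44.82072 = 101.76732 kcal/m²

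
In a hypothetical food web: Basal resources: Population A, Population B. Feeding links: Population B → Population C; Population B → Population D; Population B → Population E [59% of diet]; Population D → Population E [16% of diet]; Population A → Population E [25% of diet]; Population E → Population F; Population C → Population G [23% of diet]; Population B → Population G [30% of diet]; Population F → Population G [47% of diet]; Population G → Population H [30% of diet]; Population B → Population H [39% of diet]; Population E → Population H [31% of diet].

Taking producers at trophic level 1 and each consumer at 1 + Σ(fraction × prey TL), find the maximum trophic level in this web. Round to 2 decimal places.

3.25

Population C: 1 + 1 = 2
Population D: 1 + 1 = 2
Population E: 1 + (0.59×1 + 0.16×2 + 0.25×1) = 2.16
Population F: 1 + 2.16 = 3.16
Population G: 1 + (0.23×2 + 0.3×1 + 0.47×3.16) = 3.2452
Population H: 1 + (0.3×3.2452 + 0.39×1 + 0.31×2.16) = 3.03316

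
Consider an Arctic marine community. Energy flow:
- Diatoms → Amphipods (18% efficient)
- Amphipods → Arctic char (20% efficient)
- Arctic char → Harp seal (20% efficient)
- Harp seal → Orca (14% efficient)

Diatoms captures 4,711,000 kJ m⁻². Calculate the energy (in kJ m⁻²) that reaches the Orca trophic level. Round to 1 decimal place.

Amphipods: 4711000 × 0.18 = 847980 kJ m⁻²
Arctic char: 847980 × 0.2 = 169596 kJ m⁻²
Harp seal: 169596 × 0.2 = 33919.2 kJ m⁻²
Orca: 33919.2 × 0.14 = 4748.688 kJ m⁻²

4748.7 kJ m⁻²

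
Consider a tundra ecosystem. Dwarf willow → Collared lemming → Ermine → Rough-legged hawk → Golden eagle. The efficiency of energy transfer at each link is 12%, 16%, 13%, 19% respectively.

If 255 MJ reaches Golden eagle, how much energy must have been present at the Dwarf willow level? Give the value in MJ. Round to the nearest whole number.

Cumulative transfer efficiency: 0.12 × 0.16 × 0.13 × 0.19 = 0.00047424
Dwarf willow energy = 255 / 0.00047424 = 537702 MJ

537702 MJ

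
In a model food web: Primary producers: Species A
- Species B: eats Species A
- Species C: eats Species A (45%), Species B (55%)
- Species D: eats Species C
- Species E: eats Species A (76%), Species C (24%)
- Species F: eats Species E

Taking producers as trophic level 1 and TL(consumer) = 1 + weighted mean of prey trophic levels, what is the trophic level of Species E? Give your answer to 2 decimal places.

2.37

Species B: 1 + 1 = 2
Species C: 1 + (0.45×1 + 0.55×2) = 2.55
Species D: 1 + 2.55 = 3.55
Species E: 1 + (0.76×1 + 0.24×2.55) = 2.372
Species F: 1 + 2.372 = 3.372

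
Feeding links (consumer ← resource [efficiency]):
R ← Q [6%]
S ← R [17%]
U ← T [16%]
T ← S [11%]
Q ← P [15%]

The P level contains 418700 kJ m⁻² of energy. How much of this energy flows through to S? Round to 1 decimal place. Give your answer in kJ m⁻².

Q: 418700 × 0.15 = 62805 kJ m⁻²
R: 62805 × 0.06 = 3768.3 kJ m⁻²
S: 3768.3 × 0.17 = 640.611 kJ m⁻²

640.6 kJ m⁻²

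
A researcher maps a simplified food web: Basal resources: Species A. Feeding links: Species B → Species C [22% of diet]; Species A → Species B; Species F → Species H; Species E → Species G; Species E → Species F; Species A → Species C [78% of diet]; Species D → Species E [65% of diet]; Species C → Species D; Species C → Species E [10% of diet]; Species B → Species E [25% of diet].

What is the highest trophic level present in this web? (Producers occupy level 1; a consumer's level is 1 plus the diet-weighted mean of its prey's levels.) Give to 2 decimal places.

Species B: 1 + 1 = 2
Species C: 1 + (0.78×1 + 0.22×2) = 2.22
Species D: 1 + 2.22 = 3.22
Species E: 1 + (0.25×2 + 0.1×2.22 + 0.65×3.22) = 3.815
Species F: 1 + 3.815 = 4.815
Species G: 1 + 3.815 = 4.815
Species H: 1 + 4.815 = 5.815

5.82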